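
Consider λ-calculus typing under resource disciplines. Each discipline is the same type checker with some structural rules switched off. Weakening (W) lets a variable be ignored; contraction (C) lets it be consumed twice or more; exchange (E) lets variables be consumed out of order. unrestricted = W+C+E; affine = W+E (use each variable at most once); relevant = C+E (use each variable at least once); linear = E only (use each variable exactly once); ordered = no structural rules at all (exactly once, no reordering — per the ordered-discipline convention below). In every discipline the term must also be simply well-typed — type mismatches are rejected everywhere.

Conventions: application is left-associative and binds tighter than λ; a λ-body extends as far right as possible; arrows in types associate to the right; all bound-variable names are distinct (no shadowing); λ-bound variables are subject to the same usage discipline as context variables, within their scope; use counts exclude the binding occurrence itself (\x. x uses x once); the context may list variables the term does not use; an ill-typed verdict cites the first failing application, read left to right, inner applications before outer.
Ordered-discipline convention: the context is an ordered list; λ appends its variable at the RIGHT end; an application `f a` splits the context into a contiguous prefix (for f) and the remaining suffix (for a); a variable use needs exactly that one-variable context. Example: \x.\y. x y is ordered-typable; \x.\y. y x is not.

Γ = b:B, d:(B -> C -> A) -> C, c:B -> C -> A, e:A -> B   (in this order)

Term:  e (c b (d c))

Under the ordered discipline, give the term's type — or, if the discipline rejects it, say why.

not well-typed under ordered — uses contraction: c ×2
counts: b: 1×; d: 1×; c: 2×; e: 1×
use order (left to right): e, c, b, d, c
typing: well-typed at B
all disciplines: ordered ✗ | linear ✗ | affine ✗ | relevant ✓ | unrestricted ✓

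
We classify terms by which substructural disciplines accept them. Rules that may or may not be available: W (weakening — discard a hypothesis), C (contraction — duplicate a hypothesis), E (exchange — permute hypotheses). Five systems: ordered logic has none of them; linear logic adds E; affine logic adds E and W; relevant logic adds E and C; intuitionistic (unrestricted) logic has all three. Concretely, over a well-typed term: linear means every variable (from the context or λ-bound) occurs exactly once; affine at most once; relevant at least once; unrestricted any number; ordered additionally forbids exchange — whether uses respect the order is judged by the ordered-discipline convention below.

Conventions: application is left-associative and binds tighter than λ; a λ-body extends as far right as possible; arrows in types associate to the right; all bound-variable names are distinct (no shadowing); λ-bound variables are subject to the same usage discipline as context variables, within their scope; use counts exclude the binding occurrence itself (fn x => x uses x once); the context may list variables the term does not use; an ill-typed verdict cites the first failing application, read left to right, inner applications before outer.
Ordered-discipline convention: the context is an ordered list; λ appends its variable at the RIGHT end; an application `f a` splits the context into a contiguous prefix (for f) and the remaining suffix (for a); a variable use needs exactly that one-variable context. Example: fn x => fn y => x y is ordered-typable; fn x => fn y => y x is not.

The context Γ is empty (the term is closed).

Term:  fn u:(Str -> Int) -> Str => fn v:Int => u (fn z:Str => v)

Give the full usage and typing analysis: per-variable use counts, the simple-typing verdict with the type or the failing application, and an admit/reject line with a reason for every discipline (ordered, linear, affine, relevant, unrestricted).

counts: u (λ-bound)=1; v (λ-bound)=1; z (λ-bound)=0
uses in reading order: u, v
typing: well-typed — term : ((Str -> Int) -> Str) -> Int -> Str
ordered ✗ (needs weakening: z unused)
linear ✗ (needs weakening: z unused)
affine ✓ (at most one use each (u, v, z))
relevant ✗ (needs weakening: z unused)
unrestricted ✓ (well-typed at ((Str -> Int) -> Str) -> Int -> Str; no restrictions here)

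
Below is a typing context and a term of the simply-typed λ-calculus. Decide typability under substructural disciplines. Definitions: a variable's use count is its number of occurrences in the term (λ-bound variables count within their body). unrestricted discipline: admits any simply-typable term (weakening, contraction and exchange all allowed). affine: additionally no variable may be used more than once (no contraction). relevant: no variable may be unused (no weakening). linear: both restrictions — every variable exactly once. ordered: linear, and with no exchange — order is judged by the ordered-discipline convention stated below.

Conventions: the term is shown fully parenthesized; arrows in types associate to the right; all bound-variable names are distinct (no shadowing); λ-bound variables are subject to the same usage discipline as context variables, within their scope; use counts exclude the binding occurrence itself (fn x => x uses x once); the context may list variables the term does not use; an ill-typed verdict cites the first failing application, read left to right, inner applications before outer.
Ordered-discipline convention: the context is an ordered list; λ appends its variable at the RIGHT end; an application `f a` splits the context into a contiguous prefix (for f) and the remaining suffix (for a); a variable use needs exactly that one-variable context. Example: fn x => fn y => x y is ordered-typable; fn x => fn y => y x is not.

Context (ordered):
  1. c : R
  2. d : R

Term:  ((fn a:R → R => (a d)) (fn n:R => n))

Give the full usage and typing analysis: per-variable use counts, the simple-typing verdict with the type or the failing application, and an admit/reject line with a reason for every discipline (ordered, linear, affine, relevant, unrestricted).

use counts: c ×0; d ×1; a (bound) ×1; n (bound) ×1
order of uses: a, d, n
typing: well-typed at R
ordered: ✗ — needs weakening: c unused
linear: ✗ — needs weakening: c unused
affine: ✓ — no duplicate uses among c, d, a, n
relevant: ✗ — needs weakening: c unused
unrestricted: ✓ — simply typable at R; W, C, E all held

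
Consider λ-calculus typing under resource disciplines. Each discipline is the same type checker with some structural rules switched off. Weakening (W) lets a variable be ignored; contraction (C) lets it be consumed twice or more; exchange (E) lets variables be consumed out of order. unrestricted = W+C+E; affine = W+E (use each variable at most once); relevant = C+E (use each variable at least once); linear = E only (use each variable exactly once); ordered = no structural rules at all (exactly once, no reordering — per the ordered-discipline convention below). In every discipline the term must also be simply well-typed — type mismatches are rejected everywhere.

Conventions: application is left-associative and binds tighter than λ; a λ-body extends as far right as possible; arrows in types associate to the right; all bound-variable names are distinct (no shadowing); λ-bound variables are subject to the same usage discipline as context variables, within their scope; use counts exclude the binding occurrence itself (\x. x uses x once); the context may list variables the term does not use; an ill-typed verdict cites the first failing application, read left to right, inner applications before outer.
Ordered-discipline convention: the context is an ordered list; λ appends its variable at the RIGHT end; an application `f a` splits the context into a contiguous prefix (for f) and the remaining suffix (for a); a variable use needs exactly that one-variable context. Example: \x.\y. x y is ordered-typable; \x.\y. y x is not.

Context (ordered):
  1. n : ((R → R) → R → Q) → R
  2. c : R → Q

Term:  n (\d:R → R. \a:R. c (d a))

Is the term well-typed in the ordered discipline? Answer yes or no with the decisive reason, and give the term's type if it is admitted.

yes — n, c, d, a: once each, no exchange needed; term : R
usage: n: 1, c: 1, d (bound): 1, a (bound): 1
left-to-right use order: n, c, d, a
typing: the term checks, with type R
summary: ordered ✓ · linear ✓ · affine ✓ · relevant ✓ · unrestricted ✓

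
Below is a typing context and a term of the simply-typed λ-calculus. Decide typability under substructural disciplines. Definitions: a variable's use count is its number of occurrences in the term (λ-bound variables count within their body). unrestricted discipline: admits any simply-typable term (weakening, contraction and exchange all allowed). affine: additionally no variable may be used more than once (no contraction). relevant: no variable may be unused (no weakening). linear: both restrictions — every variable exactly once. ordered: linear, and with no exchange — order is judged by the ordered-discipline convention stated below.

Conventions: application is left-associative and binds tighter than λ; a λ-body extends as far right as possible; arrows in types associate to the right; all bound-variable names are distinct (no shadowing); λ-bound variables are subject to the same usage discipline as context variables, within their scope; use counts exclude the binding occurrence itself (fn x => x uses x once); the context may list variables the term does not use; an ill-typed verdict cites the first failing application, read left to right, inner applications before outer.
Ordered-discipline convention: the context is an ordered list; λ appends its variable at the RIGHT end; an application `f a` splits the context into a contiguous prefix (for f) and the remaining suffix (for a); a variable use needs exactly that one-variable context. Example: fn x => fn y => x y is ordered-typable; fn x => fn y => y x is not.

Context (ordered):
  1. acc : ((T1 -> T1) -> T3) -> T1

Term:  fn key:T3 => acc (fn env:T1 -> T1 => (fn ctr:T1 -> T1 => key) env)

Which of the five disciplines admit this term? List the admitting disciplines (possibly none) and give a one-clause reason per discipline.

admitted by: affine, unrestricted
variable uses: acc ×1, key (bound) ×1, env (bound) ×1, ctr (bound) ×0
use order (left to right): acc, key, env
typing: well-typed at T3 -> T1
ordered ✗ (needs weakening: ctr unused)
linear ✗ (needs weakening: ctr unused)
affine ✓ (at most one use each (acc, key, env, ctr))
relevant ✗ (needs weakening: ctr unused)
unrestricted ✓ (type-checks (T3 -> T1) and nothing is barred)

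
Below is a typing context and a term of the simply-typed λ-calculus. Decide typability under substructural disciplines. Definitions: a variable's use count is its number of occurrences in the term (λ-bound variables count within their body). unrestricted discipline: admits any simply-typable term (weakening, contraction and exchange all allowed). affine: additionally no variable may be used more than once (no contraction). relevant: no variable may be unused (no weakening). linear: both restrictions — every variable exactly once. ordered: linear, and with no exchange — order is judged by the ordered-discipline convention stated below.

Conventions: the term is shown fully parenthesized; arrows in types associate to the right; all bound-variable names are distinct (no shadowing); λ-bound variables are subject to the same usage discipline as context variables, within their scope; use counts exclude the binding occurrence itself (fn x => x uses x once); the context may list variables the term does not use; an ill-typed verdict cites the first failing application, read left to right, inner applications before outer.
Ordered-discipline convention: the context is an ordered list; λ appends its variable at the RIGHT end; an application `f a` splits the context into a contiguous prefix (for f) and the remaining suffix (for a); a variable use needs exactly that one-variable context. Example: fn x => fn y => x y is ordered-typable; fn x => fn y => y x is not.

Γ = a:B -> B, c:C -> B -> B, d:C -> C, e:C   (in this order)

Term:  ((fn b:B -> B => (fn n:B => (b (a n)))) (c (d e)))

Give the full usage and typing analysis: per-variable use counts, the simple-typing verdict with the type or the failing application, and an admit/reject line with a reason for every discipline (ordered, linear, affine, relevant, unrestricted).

use counts: a=1, c=1, d=1, e=1, b [bound]=1, n [bound]=1
use order (left to right): b, a, n, c, d, e
typing: ✓ — B -> B
ordered: ✗, no contiguous prefix/suffix split fits b, a, n, c, d, e
linear: ✓, a, c, d, e, b, n: one use apiece
affine: ✓, a, c, d, e, b, n: no repeats, contraction unneeded
relevant: ✓, at least one use each (a, c, d, e, b, n)
unrestricted: ✓, simply typable at B -> B; W, C, E all held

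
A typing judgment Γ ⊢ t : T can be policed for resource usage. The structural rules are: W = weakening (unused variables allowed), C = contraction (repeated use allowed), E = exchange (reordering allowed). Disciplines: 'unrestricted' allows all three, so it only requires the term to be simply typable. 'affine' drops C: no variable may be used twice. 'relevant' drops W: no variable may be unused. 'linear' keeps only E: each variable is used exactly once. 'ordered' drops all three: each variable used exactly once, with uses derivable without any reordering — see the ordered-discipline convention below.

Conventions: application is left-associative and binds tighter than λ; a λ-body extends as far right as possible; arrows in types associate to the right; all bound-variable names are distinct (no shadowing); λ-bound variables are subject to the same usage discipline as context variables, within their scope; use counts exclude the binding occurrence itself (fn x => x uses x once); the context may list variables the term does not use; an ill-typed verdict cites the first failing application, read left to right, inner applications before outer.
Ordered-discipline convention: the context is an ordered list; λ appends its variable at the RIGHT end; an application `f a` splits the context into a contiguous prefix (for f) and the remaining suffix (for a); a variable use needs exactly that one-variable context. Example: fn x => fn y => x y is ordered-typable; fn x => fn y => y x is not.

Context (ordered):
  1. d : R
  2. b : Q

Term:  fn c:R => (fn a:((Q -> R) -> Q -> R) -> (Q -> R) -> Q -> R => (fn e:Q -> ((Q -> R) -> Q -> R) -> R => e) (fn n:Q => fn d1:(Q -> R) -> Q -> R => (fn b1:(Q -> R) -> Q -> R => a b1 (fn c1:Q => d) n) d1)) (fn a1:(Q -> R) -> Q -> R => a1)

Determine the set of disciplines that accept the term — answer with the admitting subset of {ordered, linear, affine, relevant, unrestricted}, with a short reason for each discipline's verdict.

admitted in: affine, unrestricted
usage: d: 1, b: 0, c [bound]: 0, a [bound]: 1, e [bound]: 1, n [bound]: 1, d1 [bound]: 1, b1 [bound]: 1, c1 [bound]: 0, a1 [bound]: 1
uses in reading order: e, a, b1, d, n, d1, a1
typing: well-typed at R -> Q -> ((Q -> R) -> Q -> R) -> R
ordered: ✗ — b, c, c1 never used (weakening)
linear: ✗ — b, c, c1 never used (weakening)
affine: ✓ — no duplicate uses among d, b, c, a, e, n, d1, b1, c1, a1
relevant: ✗ — b, c, c1 never used (weakening)
unrestricted: ✓ — type-checks (R -> Q -> ((Q -> R) -> Q -> R) -> R) and nothing is barred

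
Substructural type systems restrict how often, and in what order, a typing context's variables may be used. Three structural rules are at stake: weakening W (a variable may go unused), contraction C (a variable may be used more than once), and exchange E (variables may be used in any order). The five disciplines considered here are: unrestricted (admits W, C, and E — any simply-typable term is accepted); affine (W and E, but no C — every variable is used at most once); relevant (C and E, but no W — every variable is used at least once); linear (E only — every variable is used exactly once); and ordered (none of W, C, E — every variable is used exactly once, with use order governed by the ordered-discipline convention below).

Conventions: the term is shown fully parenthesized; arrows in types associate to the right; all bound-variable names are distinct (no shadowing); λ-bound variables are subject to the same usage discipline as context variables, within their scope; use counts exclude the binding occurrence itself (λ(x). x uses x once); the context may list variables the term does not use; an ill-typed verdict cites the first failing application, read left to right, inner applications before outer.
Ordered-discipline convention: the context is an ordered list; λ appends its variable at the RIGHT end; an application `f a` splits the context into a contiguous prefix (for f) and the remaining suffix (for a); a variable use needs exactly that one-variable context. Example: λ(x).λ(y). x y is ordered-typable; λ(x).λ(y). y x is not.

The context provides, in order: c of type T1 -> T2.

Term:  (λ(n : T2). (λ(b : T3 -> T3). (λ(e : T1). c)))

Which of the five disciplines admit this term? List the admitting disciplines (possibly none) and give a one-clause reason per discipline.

admitting disciplines: affine, unrestricted
variable uses: c: 1; n (bound): 0; b (bound): 0; e (bound): 0
left-to-right use order: c
typing: the term checks, with type T2 -> (T3 -> T3) -> T1 -> T1 -> T2
ordered: ✗ — n, b, e never used (weakening)
linear: ✗ — n, b, e never used (weakening)
affine: ✓ — no duplicate uses among c, n, b, e
relevant: ✗ — n, b, e never used (weakening)
unrestricted: ✓ — type-checks (T2 -> (T3 -> T3) -> T1 -> T1 -> T2) and nothing is barred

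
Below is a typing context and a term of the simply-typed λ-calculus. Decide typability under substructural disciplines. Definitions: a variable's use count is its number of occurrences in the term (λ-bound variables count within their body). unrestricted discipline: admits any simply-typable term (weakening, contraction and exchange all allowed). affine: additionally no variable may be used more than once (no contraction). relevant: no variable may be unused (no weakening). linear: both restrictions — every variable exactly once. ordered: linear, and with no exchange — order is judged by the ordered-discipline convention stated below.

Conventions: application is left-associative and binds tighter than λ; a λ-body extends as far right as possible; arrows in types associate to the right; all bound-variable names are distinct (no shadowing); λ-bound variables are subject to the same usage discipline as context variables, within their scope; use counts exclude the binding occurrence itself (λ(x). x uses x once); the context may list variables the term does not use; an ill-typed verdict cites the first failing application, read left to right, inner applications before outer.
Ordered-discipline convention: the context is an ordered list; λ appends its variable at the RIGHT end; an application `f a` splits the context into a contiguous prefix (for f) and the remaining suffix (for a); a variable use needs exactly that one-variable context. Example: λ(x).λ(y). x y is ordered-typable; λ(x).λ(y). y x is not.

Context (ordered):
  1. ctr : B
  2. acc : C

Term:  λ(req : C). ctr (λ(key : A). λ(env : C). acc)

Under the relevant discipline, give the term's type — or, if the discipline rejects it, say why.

not well-typed under relevant — fails simple typing
usage: ctr: 1×; acc: 1×; req (λ-bound): 0×; key (λ-bound): 0×; env (λ-bound): 0×
use order (left to right): ctr, acc
typing: ill-typed: can't apply a value of type B
summary: ordered ✗; linear ✗; affine ✗; relevant ✗; unrestricted ✗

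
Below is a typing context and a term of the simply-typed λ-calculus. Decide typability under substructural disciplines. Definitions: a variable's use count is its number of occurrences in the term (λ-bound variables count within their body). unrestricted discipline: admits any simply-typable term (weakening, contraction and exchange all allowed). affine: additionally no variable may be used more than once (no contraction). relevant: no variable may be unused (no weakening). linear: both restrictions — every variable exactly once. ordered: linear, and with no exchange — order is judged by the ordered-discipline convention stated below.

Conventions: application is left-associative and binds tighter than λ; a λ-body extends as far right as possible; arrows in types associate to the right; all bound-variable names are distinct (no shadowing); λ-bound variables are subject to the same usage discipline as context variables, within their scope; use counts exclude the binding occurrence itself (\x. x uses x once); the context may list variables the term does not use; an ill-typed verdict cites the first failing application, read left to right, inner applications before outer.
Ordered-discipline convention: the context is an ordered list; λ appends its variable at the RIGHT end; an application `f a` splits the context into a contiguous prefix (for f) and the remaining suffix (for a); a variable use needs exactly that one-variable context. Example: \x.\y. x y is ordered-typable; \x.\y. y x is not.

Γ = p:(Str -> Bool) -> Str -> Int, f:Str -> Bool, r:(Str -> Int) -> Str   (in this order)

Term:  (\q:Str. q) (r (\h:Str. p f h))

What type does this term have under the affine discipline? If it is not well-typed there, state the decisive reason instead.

term : Str
counts: p: 1×, f: 1×, r: 1×, q (bound): 1×, h (bound): 1×
uses in reading order: q, r, p, f, h
typing: well-typed at Str
per-discipline verdicts: ordered ✗; linear ✓; affine ✓; relevant ✓; unrestricted ✓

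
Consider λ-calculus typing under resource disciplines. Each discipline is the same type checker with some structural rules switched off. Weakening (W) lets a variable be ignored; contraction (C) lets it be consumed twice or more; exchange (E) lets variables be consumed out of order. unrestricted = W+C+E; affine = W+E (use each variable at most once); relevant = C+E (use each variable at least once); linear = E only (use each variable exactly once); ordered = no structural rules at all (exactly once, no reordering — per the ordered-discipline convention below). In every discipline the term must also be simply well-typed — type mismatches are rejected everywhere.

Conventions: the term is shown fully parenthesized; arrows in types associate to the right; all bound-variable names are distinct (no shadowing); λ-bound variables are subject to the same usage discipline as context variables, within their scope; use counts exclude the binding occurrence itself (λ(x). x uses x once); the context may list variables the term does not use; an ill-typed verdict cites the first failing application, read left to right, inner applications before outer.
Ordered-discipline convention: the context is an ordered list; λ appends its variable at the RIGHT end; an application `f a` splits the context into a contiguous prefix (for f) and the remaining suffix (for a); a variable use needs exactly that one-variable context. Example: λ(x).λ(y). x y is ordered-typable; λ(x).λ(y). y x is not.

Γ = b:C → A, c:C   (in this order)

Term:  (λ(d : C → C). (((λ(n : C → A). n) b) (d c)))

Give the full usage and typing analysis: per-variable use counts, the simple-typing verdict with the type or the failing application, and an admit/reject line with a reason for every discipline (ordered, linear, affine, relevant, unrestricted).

counts: b ×1; c ×1; d (λ-bound) ×1; n (λ-bound) ×1
left-to-right use order: n, b, d, c
typing: ✓ — (C → C) → A
ordered ✗ (no ordered split (uses run n, b, d, c))
linear ✓ (each of b, c, d, n used exactly once)
affine ✓ (at most one use each (b, c, d, n))
relevant ✓ (none of b, c, d, n goes unused)
unrestricted ✓ (typability at (C → C) → A is all that's needed)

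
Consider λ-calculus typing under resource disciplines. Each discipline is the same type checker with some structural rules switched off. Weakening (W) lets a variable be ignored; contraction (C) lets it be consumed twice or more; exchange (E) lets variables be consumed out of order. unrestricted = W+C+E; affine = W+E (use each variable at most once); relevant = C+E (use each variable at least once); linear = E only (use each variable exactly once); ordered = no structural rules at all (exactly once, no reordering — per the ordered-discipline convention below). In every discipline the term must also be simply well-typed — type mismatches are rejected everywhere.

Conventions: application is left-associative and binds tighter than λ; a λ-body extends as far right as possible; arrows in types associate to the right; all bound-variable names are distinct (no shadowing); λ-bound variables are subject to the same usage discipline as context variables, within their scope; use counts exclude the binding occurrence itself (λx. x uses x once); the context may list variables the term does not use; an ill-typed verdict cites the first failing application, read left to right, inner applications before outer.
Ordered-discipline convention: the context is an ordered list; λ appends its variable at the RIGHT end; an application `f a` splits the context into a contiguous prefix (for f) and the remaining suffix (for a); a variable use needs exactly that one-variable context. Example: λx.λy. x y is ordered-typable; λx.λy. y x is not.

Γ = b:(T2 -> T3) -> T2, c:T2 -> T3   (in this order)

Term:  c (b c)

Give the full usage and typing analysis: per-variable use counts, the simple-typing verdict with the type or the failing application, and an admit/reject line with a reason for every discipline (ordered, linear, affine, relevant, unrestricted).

variable uses: b ×1, c ×2
use order (left to right): c, b, c
typing: well-typed at T3
ordered: ✗, needs contraction — c ×2
linear: ✗, needs contraction — c ×2
affine: ✗, needs contraction — c ×2
relevant: ✓, none of b, c goes unused
unrestricted: ✓, simply typable at T3; W, C, E all held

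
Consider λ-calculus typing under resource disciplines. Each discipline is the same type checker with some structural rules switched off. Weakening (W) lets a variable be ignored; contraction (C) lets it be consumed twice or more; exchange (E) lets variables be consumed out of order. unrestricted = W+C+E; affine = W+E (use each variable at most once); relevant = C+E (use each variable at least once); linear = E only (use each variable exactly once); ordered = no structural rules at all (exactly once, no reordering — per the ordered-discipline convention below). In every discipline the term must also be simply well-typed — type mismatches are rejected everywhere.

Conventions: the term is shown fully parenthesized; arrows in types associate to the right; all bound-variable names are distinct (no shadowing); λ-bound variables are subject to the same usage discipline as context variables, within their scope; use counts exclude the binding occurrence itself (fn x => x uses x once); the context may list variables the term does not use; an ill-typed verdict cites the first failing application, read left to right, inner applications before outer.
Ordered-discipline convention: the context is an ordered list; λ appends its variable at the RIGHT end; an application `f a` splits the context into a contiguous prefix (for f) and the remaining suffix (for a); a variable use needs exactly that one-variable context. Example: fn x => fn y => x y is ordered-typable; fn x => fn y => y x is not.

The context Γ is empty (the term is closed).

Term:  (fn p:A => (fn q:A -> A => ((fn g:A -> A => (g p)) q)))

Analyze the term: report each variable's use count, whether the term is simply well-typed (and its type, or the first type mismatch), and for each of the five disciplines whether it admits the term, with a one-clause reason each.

counts: p [bound]: 1×; q [bound]: 1×; g [bound]: 1×
uses in reading order: g, p, q
typing: ✓ — A -> (A -> A) -> A
ordered ✗ (no contiguous prefix/suffix split fits g, p, q)
linear ✓ (exactly-once usage across p, q, g)
affine ✓ (p, q, g: no repeats, contraction unneeded)
relevant ✓ (none of p, q, g goes unused)
unrestricted ✓ (simply typable at A -> (A -> A) -> A; W, C, E all held)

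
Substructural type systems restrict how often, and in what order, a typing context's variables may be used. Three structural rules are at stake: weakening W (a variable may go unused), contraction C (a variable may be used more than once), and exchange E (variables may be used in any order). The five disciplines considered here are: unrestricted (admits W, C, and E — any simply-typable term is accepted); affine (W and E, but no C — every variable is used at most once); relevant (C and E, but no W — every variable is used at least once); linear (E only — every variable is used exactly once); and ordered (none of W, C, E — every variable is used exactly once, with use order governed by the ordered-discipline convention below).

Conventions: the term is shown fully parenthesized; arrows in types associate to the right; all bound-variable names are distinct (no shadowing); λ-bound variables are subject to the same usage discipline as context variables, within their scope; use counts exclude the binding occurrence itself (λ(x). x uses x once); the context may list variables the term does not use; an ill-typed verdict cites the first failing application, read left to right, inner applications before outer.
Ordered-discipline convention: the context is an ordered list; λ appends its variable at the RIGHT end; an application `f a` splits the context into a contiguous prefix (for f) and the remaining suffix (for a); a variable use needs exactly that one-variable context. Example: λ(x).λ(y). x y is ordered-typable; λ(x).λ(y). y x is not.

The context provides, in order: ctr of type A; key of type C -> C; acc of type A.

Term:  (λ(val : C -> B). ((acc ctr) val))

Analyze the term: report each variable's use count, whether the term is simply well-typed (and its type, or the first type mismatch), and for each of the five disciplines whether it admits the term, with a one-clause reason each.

variable uses: ctr ×1, key ×0, acc ×1, val [bound] ×1
uses in reading order: acc, ctr, val
typing: ill-typed: non-arrow in function slot: A
ordered ✗ (fails simple typing)
linear ✗ (a type mismatch blocks all five)
affine ✗ (the type mismatch rejects it)
relevant ✗ (not simply typable)
unrestricted ✗ (fails simple typing)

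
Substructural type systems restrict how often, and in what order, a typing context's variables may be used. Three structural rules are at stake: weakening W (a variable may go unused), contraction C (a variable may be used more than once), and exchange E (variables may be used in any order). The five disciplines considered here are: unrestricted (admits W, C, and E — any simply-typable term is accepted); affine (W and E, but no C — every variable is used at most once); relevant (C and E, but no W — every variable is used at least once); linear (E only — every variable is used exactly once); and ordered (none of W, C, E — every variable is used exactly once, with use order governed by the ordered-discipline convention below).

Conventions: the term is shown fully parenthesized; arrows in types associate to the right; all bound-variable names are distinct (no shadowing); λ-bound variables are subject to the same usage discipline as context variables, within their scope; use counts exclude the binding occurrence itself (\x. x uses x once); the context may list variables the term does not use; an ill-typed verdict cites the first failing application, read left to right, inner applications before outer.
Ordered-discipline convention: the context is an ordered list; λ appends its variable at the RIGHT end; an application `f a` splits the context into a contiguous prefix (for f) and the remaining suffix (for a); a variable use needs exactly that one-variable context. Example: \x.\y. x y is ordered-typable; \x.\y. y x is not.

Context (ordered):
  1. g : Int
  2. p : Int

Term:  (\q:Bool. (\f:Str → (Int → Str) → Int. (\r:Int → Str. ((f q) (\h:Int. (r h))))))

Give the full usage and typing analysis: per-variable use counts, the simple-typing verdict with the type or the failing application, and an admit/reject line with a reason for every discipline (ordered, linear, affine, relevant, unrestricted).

counts: g: 0×, p: 0×, q (bound): 1×, f (bound): 1×, r (bound): 1×, h (bound): 1×
order of uses: f, q, r, h
typing: ill-typed: argument of type Bool where Str is required
ordered: ✗ — a type mismatch blocks all five
linear: ✗ — the type mismatch rejects it
affine: ✗ — not simply typable
relevant: ✗ — fails simple typing
unrestricted: ✗ — a type mismatch blocks all five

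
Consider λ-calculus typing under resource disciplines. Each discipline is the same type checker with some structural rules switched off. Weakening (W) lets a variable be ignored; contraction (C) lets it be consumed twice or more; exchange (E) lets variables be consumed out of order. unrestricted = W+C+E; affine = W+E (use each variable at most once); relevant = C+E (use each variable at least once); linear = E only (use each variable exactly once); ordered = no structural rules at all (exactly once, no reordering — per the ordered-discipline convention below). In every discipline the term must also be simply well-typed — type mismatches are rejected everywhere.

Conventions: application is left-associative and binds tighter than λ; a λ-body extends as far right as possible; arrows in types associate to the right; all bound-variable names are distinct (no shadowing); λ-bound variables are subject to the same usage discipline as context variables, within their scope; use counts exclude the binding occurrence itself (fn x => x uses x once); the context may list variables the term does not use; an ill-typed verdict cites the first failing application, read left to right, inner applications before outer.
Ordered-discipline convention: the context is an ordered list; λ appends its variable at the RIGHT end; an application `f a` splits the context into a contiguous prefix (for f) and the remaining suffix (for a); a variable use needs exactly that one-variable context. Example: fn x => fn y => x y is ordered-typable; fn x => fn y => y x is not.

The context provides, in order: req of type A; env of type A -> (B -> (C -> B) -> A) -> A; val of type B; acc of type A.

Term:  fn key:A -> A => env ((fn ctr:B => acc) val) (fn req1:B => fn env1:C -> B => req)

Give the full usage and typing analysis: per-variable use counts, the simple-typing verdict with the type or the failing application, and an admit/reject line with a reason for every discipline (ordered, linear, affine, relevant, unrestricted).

usage: req: 1×, env: 1×, val: 1×, acc: 1×, key (bound): 0×, ctr (bound): 0×, req1 (bound): 0×, env1 (bound): 0×
left-to-right use order: env, acc, val, req
typing: the term checks, with type (A -> A) -> A
ordered: ✗ — unused: key, ctr, req1, env1 — weakening required
linear: ✗ — unused: key, ctr, req1, env1 — weakening required
affine: ✓ — at most one use each (req, env, val, acc, key, ctr, req1, env1)
relevant: ✗ — unused: key, ctr, req1, env1 — weakening required
unrestricted: ✓ — well-typed at (A -> A) -> A; no restrictions here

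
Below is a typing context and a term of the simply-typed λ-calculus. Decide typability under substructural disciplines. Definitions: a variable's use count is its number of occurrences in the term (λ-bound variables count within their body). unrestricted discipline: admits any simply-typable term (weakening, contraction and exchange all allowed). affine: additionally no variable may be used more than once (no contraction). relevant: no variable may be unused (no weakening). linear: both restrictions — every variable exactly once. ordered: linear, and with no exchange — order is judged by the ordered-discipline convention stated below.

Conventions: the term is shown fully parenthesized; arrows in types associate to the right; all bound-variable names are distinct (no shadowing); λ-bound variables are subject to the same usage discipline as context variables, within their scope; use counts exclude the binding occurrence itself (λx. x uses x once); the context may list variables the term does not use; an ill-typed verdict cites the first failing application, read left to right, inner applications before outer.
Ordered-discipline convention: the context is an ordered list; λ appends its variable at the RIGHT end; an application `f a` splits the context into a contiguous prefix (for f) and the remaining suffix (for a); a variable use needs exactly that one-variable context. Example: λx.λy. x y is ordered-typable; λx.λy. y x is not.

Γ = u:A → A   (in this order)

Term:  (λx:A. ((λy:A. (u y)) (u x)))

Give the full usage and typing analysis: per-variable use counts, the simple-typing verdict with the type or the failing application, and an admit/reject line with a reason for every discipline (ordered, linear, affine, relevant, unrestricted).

variable uses: u=2; x [bound]=1; y [bound]=1
order of uses: u, y, u, x
typing: the term checks, with type A → A
ordered ✗ (needs contraction — u ×2)
linear ✗ (needs contraction — u ×2)
affine ✗ (needs contraction — u ×2)
relevant ✓ (u, x, y: all used, weakening unneeded)
unrestricted ✓ (well-typed at A → A; no restrictions here)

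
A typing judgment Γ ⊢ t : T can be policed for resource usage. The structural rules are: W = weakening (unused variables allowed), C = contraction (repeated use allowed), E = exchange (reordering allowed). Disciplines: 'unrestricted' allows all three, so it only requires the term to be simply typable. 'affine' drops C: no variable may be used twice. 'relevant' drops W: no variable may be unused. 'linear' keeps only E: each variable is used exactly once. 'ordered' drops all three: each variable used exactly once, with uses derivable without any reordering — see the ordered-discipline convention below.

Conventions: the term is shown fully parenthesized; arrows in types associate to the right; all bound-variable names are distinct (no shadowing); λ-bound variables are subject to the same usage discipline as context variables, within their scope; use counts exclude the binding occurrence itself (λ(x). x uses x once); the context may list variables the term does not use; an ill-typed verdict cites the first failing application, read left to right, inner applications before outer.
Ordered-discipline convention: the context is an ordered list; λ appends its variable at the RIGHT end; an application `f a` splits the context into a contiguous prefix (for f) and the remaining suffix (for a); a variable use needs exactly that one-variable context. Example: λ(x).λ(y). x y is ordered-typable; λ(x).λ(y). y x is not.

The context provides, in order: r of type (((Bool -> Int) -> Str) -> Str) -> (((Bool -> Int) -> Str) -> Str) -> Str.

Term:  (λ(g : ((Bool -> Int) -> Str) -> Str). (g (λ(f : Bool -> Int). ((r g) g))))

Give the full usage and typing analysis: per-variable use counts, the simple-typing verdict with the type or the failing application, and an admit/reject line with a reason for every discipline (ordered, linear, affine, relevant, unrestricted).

usage: r: 1; g [bound]: 3; f [bound]: 0
order of uses: g, r, g, g
typing: the term checks, with type (((Bool -> Int) -> Str) -> Str) -> Str
ordered ✗ (uses contraction: g ×3; f left unused)
linear ✗ (uses contraction: g ×3; f left unused)
affine ✗ (uses contraction: g ×3)
relevant ✗ (f left unused)
unrestricted ✓ (simply typable at (((Bool -> Int) -> Str) -> Str) -> Str; W, C, E all held)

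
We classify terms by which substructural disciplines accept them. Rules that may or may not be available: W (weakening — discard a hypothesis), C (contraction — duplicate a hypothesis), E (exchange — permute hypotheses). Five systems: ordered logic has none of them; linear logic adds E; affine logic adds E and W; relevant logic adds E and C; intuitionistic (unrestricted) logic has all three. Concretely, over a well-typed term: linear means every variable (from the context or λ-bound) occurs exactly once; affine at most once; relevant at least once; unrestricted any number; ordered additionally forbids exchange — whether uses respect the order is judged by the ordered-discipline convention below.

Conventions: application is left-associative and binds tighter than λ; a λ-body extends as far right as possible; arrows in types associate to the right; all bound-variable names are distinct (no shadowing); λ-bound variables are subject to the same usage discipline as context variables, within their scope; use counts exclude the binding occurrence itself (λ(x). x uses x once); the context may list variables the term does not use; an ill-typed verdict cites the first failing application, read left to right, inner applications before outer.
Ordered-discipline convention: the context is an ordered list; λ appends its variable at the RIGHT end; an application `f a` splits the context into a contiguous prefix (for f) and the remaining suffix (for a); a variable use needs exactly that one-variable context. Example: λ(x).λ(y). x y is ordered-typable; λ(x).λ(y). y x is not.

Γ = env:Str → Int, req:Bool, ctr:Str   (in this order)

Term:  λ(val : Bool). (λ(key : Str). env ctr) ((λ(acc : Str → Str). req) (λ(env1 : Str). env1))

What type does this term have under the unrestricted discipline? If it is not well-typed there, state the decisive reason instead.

not well-typed under unrestricted — not simply typable
counts: env: 1×, req: 1×, ctr: 1×, val [bound]: 0×, key [bound]: 0×, acc [bound]: 0×, env1 [bound]: 1×
uses in reading order: env, ctr, req, env1
typing: ill-typed: an application expects Str but receives Bool
per-discipline verdicts: ordered ✗, linear ✗, affine ✗, relevant ✗, unrestricted ✗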